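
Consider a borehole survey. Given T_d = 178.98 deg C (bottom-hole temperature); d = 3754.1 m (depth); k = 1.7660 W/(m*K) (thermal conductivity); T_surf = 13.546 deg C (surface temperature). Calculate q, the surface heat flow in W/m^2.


Step 1: grad = (T_d - T_surf)/d * 1000 = (178.98 - 13.546)/3754.1 * 1000 = 44.06755 deg C/km
Step 2: q = k * grad / 1000 = 1.766 * 44.06755 / 1000 = 0.077823 W/m^2
q = 0.077823 W/m^2


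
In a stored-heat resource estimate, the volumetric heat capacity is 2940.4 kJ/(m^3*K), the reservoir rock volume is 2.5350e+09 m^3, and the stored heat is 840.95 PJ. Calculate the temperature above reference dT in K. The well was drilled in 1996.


dT = Q_s * 1e12 / (Vr * rhoc)
dT = 840.95 * 1e12 / (2.5350e+09 * 2940.4)
dT = 112.82 K


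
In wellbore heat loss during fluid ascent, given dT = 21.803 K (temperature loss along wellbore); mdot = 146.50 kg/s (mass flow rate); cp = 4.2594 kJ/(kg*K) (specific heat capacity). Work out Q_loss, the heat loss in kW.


Q_loss = mdot * cp * dT
Q_loss = 146.50 * 4.2594 * 21.803
Q_loss = 13605 kW


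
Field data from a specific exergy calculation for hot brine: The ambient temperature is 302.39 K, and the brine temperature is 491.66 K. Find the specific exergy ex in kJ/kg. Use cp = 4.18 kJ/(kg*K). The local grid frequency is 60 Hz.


ex = cp * ((T_b - T_0) - T_0 * ln(T_b/T_0))
ex = 4.18 * ((491.66 - 302.39) - 302.39 * ln(491.66/302.39))
ex = 176.76 kJ/kg


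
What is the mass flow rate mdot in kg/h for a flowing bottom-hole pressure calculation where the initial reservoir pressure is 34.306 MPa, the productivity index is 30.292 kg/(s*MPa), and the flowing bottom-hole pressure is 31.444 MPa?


mdot = (P_i - P_wf) * PI
mdot = (34.306 - 31.444) * 30.292
mdot = 86.69570 kg/s
Convert: 86.69570 kg/s * 3600.0 = 3.1210e+05 kg/h
mdot = 3.1210e+05 kg/h


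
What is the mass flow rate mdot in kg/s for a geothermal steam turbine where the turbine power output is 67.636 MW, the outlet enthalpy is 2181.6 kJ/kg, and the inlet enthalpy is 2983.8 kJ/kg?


mdot = P * 1000 / (h_in - h_out)
mdot = 67.636 * 1000 / (2983.8 - 2181.6)
mdot = 84.313 kg/s


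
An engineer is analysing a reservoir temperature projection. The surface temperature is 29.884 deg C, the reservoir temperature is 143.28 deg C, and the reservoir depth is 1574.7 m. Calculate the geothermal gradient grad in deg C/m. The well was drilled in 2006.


grad = (T_res - T_surf) / d * 1000
grad = (143.28 - 29.884) / 1574.7 * 1000
grad = 72.01118 deg C/km
Convert: 72.01118 deg C/km * 0.001 = 0.072011 deg C/m
grad = 0.072011 deg C/m


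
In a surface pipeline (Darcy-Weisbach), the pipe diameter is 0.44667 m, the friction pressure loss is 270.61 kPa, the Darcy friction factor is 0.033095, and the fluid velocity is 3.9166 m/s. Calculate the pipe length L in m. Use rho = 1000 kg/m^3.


L = dP*1000*D / (f*rho*vel^2/2)
L = 270.61*1000*0.44667 / (0.033095*1000*3.9166^2/2)
L = 476.19 m


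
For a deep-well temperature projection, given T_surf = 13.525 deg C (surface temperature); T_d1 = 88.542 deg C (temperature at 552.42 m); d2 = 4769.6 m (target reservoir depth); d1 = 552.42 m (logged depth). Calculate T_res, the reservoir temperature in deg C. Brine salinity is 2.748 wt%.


Step 1: grad = (T_d1 - T_surf)/d1 * 1000 = (88.542 - 13.525)/552.42 * 1000 = 135.7970 deg C/km
Step 2: T_res = T_surf + grad*d2/1000 = 13.525 + 135.7970*4769.6/1000 = 661.22 deg C
T_res = 661.22 deg C


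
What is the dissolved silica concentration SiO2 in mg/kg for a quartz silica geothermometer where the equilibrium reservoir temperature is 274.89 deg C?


SiO2 = 10^(5.19 - 1309/(T_eq + 273.15))
SiO2 = 10^(5.19 - 1309/(274.89 + 273.15))
SiO2 = 633.12 mg/kg


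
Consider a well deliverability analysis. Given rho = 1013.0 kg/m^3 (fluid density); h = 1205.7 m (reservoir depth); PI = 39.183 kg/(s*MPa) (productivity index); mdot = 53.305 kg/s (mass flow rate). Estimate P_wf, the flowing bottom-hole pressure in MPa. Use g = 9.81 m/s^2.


Step 1: P_i = rho*g*h/1e6 = 1013.0*9.81*1205.7/1e6 = 11.98168 MPa
Step 2: P_wf = P_i - mdot/PI = 11.98168 - 53.305/39.183 = 10.621 MPa
P_wf = 10.621 MPa


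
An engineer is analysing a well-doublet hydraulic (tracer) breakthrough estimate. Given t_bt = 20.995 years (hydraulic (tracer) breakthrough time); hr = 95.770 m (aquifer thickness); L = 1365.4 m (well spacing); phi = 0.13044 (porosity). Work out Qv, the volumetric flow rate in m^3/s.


Qv = pi*hr*phi*L^2 / (3*t_bt*365.25*86400)
Qv = pi*95.770*0.13044*1365.4^2 / (3*20.995*365.25*86400)
Qv = 0.036810 m^3/s


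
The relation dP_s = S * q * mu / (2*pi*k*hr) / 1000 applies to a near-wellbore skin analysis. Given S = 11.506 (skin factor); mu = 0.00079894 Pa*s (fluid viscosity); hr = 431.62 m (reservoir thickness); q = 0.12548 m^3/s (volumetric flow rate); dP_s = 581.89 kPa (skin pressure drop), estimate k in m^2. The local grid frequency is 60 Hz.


k = S*q*mu / (2*pi*dP_s*1000*hr)
k = 11.506*0.12548*0.00079894 / (2*pi*581.89*1000*431.62)
k = 7.3096e-13 m^2


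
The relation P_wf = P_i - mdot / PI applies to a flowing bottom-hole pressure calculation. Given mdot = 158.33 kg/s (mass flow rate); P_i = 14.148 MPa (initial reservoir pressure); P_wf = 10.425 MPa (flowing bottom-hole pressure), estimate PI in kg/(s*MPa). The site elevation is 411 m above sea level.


PI = mdot / (P_i - P_wf)
PI = 158.33 / (14.148 - 10.425)
PI = 42.528 kg/(s*MPa)


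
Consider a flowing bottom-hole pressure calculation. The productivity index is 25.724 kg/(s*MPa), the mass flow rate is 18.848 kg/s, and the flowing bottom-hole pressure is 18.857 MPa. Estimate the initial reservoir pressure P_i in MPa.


P_i = P_wf + mdot / PI
P_i = 18.857 + 18.848 / 25.724
P_i = 19.590 MPa


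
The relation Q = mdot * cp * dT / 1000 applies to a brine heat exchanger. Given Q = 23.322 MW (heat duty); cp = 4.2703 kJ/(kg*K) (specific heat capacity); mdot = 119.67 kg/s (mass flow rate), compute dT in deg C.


dT = Q * 1000 / (mdot * cp)
dT = 23.322 * 1000 / (119.67 * 4.2703)
dT = 45.63753 K
Convert (temperature difference, 1 K = 1 deg C): 45.63753 K = 45.63753 deg C
dT = 45.638 deg C


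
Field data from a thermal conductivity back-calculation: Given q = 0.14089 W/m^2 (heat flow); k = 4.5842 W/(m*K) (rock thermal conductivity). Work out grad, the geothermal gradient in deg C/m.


grad = q / k * 1000
grad = 0.14089 / 4.5842 * 1000
grad = 30.73382 deg C/km
Convert: 30.73382 deg C/km * 0.001 = 0.030734 deg C/m
grad = 0.030734 deg C/m


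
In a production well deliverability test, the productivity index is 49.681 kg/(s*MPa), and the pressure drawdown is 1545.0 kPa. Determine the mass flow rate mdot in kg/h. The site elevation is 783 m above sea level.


mdot = PI * dP / 1000
mdot = 49.681 * 1545.0 / 1000
mdot = 76.75714 kg/s
Convert: 76.75714 kg/s * 3600.0 = 2.7633e+05 kg/h
mdot = 2.7633e+05 kg/h


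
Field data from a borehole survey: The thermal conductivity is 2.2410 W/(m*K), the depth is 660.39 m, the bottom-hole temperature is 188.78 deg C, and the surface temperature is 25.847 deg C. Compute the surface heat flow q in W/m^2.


Step 1: grad = (T_d - T_surf)/d * 1000 = (188.78 - 25.847)/660.39 * 1000 = 246.7224 deg C/km
Step 2: q = k * grad / 1000 = 2.241 * 246.7224 / 1000 = 0.55290 W/m^2
q = 0.55290 W/m^2


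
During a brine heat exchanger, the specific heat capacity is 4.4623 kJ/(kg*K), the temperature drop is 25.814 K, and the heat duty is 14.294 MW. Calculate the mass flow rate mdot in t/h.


mdot = Q * 1000 / (cp * dT)
mdot = 14.294 * 1000 / (4.4623 * 25.814)
mdot = 124.0908 kg/s
Convert: 124.0908 kg/s * 3.6 = 446.73 t/h
mdot = 446.73 t/h


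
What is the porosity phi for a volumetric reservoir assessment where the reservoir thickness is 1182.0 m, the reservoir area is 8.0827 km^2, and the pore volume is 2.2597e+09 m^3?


phi = Vp / (A * 1e6 * hr)
phi = 2.2597e+09 / (8.0827 * 1e6 * 1182.0)
phi = 0.23652


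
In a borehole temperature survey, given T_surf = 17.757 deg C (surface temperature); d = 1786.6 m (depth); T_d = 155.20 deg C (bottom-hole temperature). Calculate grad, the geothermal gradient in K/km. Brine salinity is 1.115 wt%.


grad = (T_d - T_surf) / d * 1000
grad = (155.20 - 17.757) / 1786.6 * 1000
grad = 76.92992 deg C/km
Convert: 76.92992 deg C/km * 1.0 = 76.930 K/km
grad = 76.930 K/km


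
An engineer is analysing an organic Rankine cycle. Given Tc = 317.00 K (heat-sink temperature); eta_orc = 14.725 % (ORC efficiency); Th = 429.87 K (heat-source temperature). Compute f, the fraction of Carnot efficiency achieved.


f = (eta_orc/100) / (1 - Tc/Th)
f = (14.725/100) / (1 - 317.00/429.87)
f = 0.56081


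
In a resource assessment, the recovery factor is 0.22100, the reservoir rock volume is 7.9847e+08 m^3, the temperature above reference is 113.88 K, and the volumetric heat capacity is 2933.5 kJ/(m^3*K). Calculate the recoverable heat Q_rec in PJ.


Step 1: Q_s = Vr*rhoc*dT/1e12 = 7.9847e+08*2933.5*113.88/1e12 = 266.7425 PJ
Step 2: Q_rec = Q_s * RF = 266.7425 * 0.221 = 58.950 PJ
Q_rec = 58.950 PJ


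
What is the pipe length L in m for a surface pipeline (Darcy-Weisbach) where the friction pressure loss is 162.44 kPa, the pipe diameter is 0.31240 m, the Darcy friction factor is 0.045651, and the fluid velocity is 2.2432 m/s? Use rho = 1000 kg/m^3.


L = dP*1000*D / (f*rho*vel^2/2)
L = 162.44*1000*0.31240 / (0.045651*1000*2.2432^2/2)
L = 441.82 m


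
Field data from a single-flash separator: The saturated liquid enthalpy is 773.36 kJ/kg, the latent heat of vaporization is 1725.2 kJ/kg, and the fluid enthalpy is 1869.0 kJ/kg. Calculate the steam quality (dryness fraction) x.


x = (h - hf) / hfg
x = (1869.0 - 773.36) / 1725.2
x = 0.63508


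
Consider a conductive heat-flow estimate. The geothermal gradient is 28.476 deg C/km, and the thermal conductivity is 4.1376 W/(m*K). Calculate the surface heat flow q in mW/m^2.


q = k * grad / 1000
q = 4.1376 * 28.476 / 1000
q = 0.1178223 W/m^2
Convert: 0.1178223 W/m^2 * 1000.0 = 117.82 mW/m^2
q = 117.82 mW/m^2


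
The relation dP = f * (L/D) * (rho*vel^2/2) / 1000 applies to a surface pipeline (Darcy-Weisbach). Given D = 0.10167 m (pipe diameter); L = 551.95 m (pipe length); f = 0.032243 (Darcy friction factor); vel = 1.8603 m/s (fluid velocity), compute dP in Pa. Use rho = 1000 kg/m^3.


dP = f * (L/D) * (rho*vel^2/2) / 1000
dP = 0.032243 * (551.95/0.10167) * (1000*1.8603^2/2) / 1000
dP = 302.8854 kPa
Convert: 302.8854 kPa * 1000.0 = 3.0289e+05 Pa
dP = 3.0289e+05 Pa


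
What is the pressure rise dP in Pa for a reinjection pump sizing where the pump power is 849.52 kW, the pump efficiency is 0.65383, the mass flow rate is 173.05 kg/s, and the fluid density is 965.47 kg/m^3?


dP = P_pump * rho * eta / mdot
dP = 849.52 * 965.47 * 0.65383 / 173.05
dP = 3098.886 kPa
Convert: 3098.886 kPa * 1000.0 = 3.0989e+06 Pa
dP = 3.0989e+06 Pa


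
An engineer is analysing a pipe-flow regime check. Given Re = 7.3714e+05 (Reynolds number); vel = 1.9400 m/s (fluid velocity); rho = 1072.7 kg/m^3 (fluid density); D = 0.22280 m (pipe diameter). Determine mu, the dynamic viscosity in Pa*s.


mu = rho * vel * D / Re
mu = 1072.7 * 1.9400 * 0.22280 / 7.3714e+05
mu = 0.00062899 Pa*s


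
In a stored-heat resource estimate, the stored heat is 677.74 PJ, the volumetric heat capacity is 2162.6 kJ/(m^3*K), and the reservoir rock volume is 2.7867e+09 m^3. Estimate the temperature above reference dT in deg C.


dT = Q_s * 1e12 / (Vr * rhoc)
dT = 677.74 * 1e12 / (2.7867e+09 * 2162.6)
dT = 112.4596 K
Convert (temperature difference, 1 K = 1 deg C): 112.4596 K = 112.4596 deg C
dT = 112.46 deg C


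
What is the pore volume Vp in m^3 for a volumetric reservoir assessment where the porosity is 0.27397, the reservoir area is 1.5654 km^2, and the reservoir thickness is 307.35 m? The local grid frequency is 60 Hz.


Vp = A * 1e6 * hr * phi
Vp = 1.5654 * 1e6 * 307.35 * 0.27397
Vp = 1.3181e+08 m^3


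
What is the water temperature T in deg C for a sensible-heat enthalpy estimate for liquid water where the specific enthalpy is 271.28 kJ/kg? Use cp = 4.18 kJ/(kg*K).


T = h / cp
T = 271.28 / 4.18
T = 64.900 deg C


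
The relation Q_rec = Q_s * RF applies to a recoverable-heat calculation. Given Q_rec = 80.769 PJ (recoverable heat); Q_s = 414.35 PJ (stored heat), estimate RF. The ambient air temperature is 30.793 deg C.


RF = Q_rec / Q_s
RF = 80.769 / 414.35
RF = 0.19493


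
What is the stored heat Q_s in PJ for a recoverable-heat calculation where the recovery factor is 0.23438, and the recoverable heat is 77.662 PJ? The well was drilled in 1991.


Q_s = Q_rec / RF
Q_s = 77.662 / 0.23438
Q_s = 331.35 PJ


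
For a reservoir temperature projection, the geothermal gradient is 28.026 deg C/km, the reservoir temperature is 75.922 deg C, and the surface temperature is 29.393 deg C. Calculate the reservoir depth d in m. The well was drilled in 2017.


d = (T_res - T_surf) / grad * 1000
d = (75.922 - 29.393) / 28.026 * 1000
d = 1660.2 m


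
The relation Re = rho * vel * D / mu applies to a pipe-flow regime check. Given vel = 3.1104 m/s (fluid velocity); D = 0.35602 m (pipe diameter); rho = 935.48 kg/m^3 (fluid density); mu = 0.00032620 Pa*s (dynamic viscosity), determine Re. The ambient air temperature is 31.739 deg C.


Re = rho * vel * D / mu
Re = 935.48 * 3.1104 * 0.35602 / 0.00032620
Re = 3.1757e+06


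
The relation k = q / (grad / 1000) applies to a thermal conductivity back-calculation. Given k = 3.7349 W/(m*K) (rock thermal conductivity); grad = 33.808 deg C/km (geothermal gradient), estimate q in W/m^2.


q = k * grad / 1000
q = 3.7349 * 33.808 / 1000
q = 0.12627 W/m^2


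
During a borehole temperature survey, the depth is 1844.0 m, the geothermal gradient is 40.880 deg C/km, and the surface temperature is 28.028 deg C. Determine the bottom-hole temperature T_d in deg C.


T_d = T_surf + grad * d / 1000
T_d = 28.028 + 40.880 * 1844.0 / 1000
T_d = 103.41 deg C


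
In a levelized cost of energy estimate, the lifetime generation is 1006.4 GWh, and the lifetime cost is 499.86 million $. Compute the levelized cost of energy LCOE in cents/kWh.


LCOE = C_tot / E_tot * 100
LCOE = 499.86 / 1006.4 * 100
LCOE = 49.668 cents/kWh


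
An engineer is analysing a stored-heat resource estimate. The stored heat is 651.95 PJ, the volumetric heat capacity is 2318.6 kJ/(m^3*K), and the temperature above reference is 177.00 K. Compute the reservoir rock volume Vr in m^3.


Vr = Q_s * 1e12 / (rhoc * dT)
Vr = 651.95 * 1e12 / (2318.6 * 177.00)
Vr = 1.5886e+09 m^3


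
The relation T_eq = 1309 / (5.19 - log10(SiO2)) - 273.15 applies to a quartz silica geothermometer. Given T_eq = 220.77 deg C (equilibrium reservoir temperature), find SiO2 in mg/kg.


SiO2 = 10^(5.19 - 1309/(T_eq + 273.15))
SiO2 = 10^(5.19 - 1309/(220.77 + 273.15))
SiO2 = 346.56 mg/kg


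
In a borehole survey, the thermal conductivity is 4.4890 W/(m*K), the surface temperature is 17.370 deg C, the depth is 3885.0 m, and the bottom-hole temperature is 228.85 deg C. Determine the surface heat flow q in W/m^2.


Step 1: grad = (T_d - T_surf)/d * 1000 = (228.85 - 17.37)/3885.0 * 1000 = 54.43501 deg C/km
Step 2: q = k * grad / 1000 = 4.489 * 54.43501 / 1000 = 0.24436 W/m^2
q = 0.24436 W/m^2


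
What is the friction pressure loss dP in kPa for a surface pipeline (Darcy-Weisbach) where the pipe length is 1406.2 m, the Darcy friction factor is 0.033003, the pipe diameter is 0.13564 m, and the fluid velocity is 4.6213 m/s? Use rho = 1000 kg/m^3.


dP = f * (L/D) * (rho*vel^2/2) / 1000
dP = 0.033003 * (1406.2/0.13564) * (1000*4.6213^2/2) / 1000
dP = 3653.5 kPa


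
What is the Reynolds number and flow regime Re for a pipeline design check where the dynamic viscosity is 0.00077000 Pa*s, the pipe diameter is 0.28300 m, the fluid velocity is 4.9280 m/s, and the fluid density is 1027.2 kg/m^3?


Step 1: Re = rho*vel*D/mu = 1027.2*4.928*0.283/0.00077 = 1.8605e+06
Step 2: Re = 1.8605e+06 > 4000, so flow is turbulent.
Re = 1.8605e+06 (turbulent)


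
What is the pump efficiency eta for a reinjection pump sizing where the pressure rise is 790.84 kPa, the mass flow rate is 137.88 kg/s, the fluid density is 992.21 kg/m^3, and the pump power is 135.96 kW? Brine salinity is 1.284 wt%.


eta = mdot * dP / (rho * P_pump)
eta = 137.88 * 790.84 / (992.21 * 135.96)
eta = 0.80830


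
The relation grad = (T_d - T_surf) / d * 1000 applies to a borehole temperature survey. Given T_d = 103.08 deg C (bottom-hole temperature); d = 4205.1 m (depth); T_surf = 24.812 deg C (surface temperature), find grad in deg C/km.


grad = (T_d - T_surf) / d * 1000
grad = (103.08 - 24.812) / 4205.1 * 1000
grad = 18.613 deg C/km


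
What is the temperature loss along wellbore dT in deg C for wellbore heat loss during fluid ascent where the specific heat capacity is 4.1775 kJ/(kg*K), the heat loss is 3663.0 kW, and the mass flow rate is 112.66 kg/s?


dT = Q_loss / (mdot * cp)
dT = 3663.0 / (112.66 * 4.1775)
dT = 7.783066 K
Convert (temperature difference, 1 K = 1 deg C): 7.783066 K = 7.783066 deg C
dT = 7.7831 deg C


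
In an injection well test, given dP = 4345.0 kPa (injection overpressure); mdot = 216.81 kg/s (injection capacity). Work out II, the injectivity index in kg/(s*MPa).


II = mdot * 1000 / dP
II = 216.81 * 1000 / 4345.0
II = 49.899 kg/(s*MPa)


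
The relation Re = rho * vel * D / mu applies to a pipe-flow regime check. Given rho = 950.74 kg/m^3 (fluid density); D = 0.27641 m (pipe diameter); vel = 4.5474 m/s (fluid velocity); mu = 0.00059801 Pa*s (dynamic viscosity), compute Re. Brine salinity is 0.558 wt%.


Re = rho * vel * D / mu
Re = 950.74 * 4.5474 * 0.27641 / 0.00059801
Re = 1.9983e+06


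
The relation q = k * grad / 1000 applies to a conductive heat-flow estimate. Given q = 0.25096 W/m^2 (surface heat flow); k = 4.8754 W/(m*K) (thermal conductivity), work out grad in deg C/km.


grad = q * 1000 / k
grad = 0.25096 * 1000 / 4.8754
grad = 51.475 deg C/km


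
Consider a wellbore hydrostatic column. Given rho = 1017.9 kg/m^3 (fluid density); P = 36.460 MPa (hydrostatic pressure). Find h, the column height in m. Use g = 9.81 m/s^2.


h = P * 1e6 / (g * rho)
h = 36.460 * 1e6 / (9.81 * 1017.9)
h = 3651.3 m


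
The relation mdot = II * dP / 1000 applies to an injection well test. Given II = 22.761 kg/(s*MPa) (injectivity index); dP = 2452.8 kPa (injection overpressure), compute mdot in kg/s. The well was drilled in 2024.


mdot = II * dP / 1000
mdot = 22.761 * 2452.8 / 1000
mdot = 55.828 kg/s


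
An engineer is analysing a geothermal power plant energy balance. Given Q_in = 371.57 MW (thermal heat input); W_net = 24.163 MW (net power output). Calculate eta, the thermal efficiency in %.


eta = W_net / Q_in * 100
eta = 24.163 / 371.57 * 100
eta = 6.5029 %


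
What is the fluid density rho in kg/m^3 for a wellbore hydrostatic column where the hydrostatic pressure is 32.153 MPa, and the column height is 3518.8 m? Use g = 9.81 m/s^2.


rho = P * 1e6 / (g * h)
rho = 32.153 * 1e6 / (9.81 * 3518.8)
rho = 931.45 kg/m^3


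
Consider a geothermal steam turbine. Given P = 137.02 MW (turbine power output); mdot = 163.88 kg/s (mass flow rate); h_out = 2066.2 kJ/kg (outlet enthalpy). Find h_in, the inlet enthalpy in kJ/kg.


h_in = h_out + P * 1000 / mdot
h_in = 2066.2 + 137.02 * 1000 / 163.88
h_in = 2902.3 kJ/kg


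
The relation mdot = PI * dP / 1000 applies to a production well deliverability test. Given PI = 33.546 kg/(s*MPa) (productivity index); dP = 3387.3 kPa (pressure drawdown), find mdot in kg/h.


mdot = PI * dP / 1000
mdot = 33.546 * 3387.3 / 1000
mdot = 113.6304 kg/s
Convert: 113.6304 kg/s * 3600.0 = 4.0907e+05 kg/h
mdot = 4.0907e+05 kg/h


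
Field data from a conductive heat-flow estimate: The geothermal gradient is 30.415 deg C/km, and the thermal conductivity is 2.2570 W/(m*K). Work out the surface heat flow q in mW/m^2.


q = k * grad / 1000
q = 2.2570 * 30.415 / 1000
q = 0.06864666 W/m^2
Convert: 0.06864666 W/m^2 * 1000.0 = 68.647 mW/m^2
q = 68.647 mW/m^2


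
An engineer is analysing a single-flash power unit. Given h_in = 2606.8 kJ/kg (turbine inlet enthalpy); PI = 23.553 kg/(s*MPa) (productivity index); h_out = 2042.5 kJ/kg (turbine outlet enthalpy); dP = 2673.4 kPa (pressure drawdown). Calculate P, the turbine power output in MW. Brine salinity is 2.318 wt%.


Step 1: mdot = PI * dP / 1000 = 23.553 * 2673.4 / 1000 = 62.96659 kg/s
Step 2: P = mdot*(h_in - h_out)/1000 = 62.96659*(2606.8 - 2042.5)/1000 = 35.532 MW
P = 35.532 MW


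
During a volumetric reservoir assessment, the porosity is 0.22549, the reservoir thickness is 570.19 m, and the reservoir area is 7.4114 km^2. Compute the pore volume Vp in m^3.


Vp = A * 1e6 * hr * phi
Vp = 7.4114 * 1e6 * 570.19 * 0.22549
Vp = 9.5290e+08 m^3


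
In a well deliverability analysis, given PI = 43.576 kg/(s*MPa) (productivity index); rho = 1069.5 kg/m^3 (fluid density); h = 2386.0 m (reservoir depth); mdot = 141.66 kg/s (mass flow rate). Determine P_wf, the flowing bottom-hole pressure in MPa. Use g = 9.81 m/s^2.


Step 1: P_i = rho*g*h/1e6 = 1069.5*9.81*2386.0/1e6 = 25.03342 MPa
Step 2: P_wf = P_i - mdot/PI = 25.03342 - 141.66/43.576 = 21.783 MPa
P_wf = 21.783 MPa


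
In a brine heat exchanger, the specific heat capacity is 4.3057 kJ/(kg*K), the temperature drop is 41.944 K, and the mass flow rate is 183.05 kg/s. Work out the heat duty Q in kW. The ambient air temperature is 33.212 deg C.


Q = mdot * cp * dT / 1000
Q = 183.05 * 4.3057 * 41.944 / 1000
Q = 33.05852 MW
Convert: 33.05852 MW * 1000.0 = 33059 kW
Q = 33059 kW


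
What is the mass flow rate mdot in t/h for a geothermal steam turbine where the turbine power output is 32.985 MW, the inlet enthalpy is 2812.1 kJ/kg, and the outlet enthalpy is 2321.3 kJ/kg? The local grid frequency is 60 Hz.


mdot = P * 1000 / (h_in - h_out)
mdot = 32.985 * 1000 / (2812.1 - 2321.3)
mdot = 67.20660 kg/s
Convert: 67.20660 kg/s * 3.6 = 241.94 t/h
mdot = 241.94 t/h


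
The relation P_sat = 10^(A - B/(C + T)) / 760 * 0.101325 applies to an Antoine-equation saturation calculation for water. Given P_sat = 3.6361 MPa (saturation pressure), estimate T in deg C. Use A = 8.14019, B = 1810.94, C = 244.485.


T = B / (A - log10(P_sat * 760 / 0.101325)) - C
T = 1810.94 / (8.14019 - log10(3.6361 * 760 / 0.101325)) - 244.485
T = 244.37 deg C


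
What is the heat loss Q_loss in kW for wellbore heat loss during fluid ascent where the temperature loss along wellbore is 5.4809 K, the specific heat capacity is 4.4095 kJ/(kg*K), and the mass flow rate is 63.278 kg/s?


Q_loss = mdot * cp * dT
Q_loss = 63.278 * 4.4095 * 5.4809
Q_loss = 1529.3 kW


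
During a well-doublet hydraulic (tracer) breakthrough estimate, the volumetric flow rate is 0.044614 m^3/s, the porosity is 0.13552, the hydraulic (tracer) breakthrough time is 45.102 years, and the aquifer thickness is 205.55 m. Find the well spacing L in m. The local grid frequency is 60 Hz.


L = sqrt(t_bt*365.25*86400*3*Qv / (pi*hr*phi))
L = sqrt(45.102*365.25*86400*3*0.044614 / (pi*205.55*0.13552))
L = 1475.4 m


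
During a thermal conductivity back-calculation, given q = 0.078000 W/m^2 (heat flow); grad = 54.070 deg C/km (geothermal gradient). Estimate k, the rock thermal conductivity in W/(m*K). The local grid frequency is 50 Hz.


k = q / (grad / 1000)
k = 0.078000 / (54.070 / 1000)
k = 1.4426 W/(m*K)


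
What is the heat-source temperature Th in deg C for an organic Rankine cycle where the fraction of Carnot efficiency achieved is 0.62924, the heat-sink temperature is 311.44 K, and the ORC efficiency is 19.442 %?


Th = Tc / (1 - (eta_orc/100)/f)
Th = 311.44 / (1 - (19.442/100)/0.62924)
Th = 450.6934 K
Convert to deg C: 450.6934 - 273.15 = 177.54 deg C
Th = 177.54 deg C


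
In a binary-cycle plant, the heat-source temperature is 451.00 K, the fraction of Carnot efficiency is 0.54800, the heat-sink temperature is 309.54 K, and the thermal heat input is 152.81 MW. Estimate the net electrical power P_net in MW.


Step 1: eta = (1 - Tc/Th)*f = (1 - 309.54/451.0)*0.548 = 0.1718849
Step 2: P_net = eta * Q_in = 0.1718849 * 152.81 = 26.266 MW
P_net = 26.266 MW


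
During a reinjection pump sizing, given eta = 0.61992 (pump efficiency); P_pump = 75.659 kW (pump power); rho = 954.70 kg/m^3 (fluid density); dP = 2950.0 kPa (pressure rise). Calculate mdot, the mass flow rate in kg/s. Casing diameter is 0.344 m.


mdot = P_pump * rho * eta / dP
mdot = 75.659 * 954.70 * 0.61992 / 2950.0
mdot = 15.179 kg/s


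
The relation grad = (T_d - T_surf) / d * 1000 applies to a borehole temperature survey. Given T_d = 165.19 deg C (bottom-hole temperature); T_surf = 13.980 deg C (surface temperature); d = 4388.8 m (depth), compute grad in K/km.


grad = (T_d - T_surf) / d * 1000
grad = (165.19 - 13.980) / 4388.8 * 1000
grad = 34.45361 deg C/km
Convert: 34.45361 deg C/km * 1.0 = 34.454 K/km
grad = 34.454 K/km


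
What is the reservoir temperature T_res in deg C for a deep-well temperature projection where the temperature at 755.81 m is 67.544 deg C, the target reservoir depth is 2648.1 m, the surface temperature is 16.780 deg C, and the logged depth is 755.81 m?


Step 1: grad = (T_d1 - T_surf)/d1 * 1000 = (67.544 - 16.78)/755.81 * 1000 = 67.16503 deg C/km
Step 2: T_res = T_surf + grad*d2/1000 = 16.78 + 67.16503*2648.1/1000 = 194.64 deg C
T_res = 194.64 deg C


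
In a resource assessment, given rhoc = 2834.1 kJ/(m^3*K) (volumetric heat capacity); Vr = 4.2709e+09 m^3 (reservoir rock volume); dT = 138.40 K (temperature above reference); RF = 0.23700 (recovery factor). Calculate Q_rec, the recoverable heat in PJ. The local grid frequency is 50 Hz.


Step 1: Q_s = Vr*rhoc*dT/1e12 = 4.2709e+09*2834.1*138.4/1e12 = 1675.215 PJ
Step 2: Q_rec = Q_s * RF = 1675.215 * 0.237 = 397.03 PJ
Q_rec = 397.03 PJ


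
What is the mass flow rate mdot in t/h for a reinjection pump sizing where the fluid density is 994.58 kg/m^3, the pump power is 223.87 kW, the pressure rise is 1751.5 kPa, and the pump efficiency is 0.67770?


mdot = P_pump * rho * eta / dP
mdot = 223.87 * 994.58 * 0.67770 / 1751.5
mdot = 86.15152 kg/s
Convert: 86.15152 kg/s * 3.6 = 310.15 t/h
mdot = 310.15 t/h


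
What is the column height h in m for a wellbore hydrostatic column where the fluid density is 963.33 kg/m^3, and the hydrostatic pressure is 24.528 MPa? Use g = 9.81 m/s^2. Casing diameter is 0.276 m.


h = P * 1e6 / (g * rho)
h = 24.528 * 1e6 / (9.81 * 963.33)
h = 2595.5 m


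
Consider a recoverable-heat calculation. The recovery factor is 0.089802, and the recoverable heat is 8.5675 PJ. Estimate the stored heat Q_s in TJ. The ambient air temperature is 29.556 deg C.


Q_s = Q_rec / RF
Q_s = 8.5675 / 0.089802
Q_s = 95.40433 PJ
Convert: 95.40433 PJ * 1000.0 = 95404 TJ
Q_s = 95404 TJ


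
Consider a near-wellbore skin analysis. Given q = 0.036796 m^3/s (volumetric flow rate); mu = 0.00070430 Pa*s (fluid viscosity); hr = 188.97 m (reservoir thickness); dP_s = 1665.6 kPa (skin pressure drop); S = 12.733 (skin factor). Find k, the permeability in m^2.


k = S*q*mu / (2*pi*dP_s*1000*hr)
k = 12.733*0.036796*0.00070430 / (2*pi*1665.6*1000*188.97)
k = 1.6686e-13 m^2


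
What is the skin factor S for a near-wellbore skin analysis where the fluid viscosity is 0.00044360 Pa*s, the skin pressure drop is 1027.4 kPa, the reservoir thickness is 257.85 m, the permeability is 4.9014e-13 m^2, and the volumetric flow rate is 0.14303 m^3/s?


S = dP_s * 1000 * 2*pi*k*hr / (q*mu)
S = 1027.4 * 1000 * 2*pi*4.9014e-13*257.85 / (0.14303*0.00044360)
S = 12.858


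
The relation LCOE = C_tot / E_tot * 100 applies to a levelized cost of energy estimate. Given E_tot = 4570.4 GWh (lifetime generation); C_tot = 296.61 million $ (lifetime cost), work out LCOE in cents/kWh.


LCOE = C_tot / E_tot * 100
LCOE = 296.61 / 4570.4 * 100
LCOE = 6.4898 cents/kWh


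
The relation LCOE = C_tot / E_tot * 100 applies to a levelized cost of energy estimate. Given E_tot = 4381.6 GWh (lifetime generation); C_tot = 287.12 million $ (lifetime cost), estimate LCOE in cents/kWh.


LCOE = C_tot / E_tot * 100
LCOE = 287.12 / 4381.6 * 100
LCOE = 6.5529 cents/kWh


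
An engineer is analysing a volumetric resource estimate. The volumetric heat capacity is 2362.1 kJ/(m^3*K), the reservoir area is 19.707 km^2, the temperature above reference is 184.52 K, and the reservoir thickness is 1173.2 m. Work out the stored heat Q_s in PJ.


Step 1: Vr = A*1e6*hr = 19.707*1e6*1173.2 = 2.312025e+10 m^3
Step 2: Q_s = Vr*rhoc*dT/1e12 = 2.312025e+10*2362.1*184.52/1e12 = 10077 PJ
Q_s = 10077 PJ


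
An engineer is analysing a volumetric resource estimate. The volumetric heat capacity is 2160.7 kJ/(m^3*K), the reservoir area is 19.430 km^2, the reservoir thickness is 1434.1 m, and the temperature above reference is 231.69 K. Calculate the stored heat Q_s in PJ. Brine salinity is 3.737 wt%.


Step 1: Vr = A*1e6*hr = 19.43*1e6*1434.1 = 2.786456e+10 m^3
Step 2: Q_s = Vr*rhoc*dT/1e12 = 2.786456e+10*2160.7*231.69/1e12 = 13949 PJ
Q_s = 13949 PJ


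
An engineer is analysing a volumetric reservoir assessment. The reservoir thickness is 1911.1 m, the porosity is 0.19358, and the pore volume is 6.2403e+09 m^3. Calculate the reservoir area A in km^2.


A = Vp / (1e6 * hr * phi)
A = 6.2403e+09 / (1e6 * 1911.1 * 0.19358)
A = 16.868 km^2


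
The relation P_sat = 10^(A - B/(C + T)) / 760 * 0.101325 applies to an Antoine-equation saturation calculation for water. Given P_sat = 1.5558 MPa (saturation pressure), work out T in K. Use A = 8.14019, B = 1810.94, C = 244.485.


T = B / (A - log10(P_sat * 760 / 0.101325)) - C
T = 1810.94 / (8.14019 - log10(1.5558 * 760 / 0.101325)) - 244.485
T = 200.1205 deg C
Convert to K: 200.1205 + 273.15 = 473.27 K
T = 473.27 K


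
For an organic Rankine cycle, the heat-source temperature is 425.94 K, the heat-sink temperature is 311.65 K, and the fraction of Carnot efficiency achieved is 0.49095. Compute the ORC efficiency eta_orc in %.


eta_orc = (1 - Tc/Th) * f * 100
eta_orc = (1 - 311.65/425.94) * 0.49095 * 100
eta_orc = 13.173 %


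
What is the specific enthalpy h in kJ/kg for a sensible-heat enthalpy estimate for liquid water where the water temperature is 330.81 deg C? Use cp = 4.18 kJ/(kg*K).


h = cp * T
h = 4.18 * 330.81
h = 1382.8 kJ/kg


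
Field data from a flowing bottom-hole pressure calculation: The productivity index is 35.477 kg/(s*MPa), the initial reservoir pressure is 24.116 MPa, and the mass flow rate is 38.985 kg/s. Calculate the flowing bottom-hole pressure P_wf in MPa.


P_wf = P_i - mdot / PI
P_wf = 24.116 - 38.985 / 35.477
P_wf = 23.017 MPa


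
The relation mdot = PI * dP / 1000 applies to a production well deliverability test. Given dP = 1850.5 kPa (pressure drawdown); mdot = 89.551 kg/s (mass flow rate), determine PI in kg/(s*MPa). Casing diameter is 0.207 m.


PI = mdot * 1000 / dP
PI = 89.551 * 1000 / 1850.5
PI = 48.393 kg/(s*MPa)


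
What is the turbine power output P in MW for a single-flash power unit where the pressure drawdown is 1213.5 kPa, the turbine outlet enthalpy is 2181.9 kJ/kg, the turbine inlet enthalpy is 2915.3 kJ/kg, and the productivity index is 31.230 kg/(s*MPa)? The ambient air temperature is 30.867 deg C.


Step 1: mdot = PI * dP / 1000 = 31.23 * 1213.5 / 1000 = 37.89761 kg/s
Step 2: P = mdot*(h_in - h_out)/1000 = 37.89761*(2915.3 - 2181.9)/1000 = 27.794 MW
P = 27.794 MW


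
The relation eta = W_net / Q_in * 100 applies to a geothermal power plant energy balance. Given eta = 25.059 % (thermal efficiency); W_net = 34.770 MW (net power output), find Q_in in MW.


Q_in = W_net / (eta / 100)
Q_in = 34.770 / (25.059 / 100)
Q_in = 138.75 MW


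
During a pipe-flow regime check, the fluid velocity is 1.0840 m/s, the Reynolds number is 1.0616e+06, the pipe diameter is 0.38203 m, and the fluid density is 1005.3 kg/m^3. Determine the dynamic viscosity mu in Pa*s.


mu = rho * vel * D / Re
mu = 1005.3 * 1.0840 * 0.38203 / 1.0616e+06
mu = 0.00039216 Pa*s


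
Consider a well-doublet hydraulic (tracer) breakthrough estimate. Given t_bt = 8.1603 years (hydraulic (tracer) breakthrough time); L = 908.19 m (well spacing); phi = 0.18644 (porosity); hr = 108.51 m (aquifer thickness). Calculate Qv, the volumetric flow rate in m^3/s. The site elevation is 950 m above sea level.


Qv = pi*hr*phi*L^2 / (3*t_bt*365.25*86400)
Qv = pi*108.51*0.18644*908.19^2 / (3*8.1603*365.25*86400)
Qv = 0.067855 m^3/s


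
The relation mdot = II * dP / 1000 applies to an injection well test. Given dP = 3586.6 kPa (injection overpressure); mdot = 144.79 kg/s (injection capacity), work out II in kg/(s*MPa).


II = mdot * 1000 / dP
II = 144.79 * 1000 / 3586.6
II = 40.370 kg/(s*MPa)


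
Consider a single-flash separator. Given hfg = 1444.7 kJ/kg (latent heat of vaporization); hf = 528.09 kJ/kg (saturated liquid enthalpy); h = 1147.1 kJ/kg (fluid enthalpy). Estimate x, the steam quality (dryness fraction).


x = (h - hf) / hfg
x = (1147.1 - 528.09) / 1444.7
x = 0.42847


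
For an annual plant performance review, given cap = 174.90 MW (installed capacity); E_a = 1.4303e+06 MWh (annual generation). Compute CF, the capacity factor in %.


CF = E_a / (cap * 8760) * 100
CF = 1.4303e+06 / (174.90 * 8760) * 100
CF = 93.354 %


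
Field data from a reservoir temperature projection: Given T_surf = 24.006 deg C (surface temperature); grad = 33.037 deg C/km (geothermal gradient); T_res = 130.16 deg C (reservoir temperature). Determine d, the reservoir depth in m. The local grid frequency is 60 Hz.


d = (T_res - T_surf) / grad * 1000
d = (130.16 - 24.006) / 33.037 * 1000
d = 3213.2 m


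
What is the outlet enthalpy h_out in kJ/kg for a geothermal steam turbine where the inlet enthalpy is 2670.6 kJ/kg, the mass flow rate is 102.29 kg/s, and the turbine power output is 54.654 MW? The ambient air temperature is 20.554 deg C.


h_out = h_in - P * 1000 / mdot
h_out = 2670.6 - 54.654 * 1000 / 102.29
h_out = 2136.3 kJ/kg


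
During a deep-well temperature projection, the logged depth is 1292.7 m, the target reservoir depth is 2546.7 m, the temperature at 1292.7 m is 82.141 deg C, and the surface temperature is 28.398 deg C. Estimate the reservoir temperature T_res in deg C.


Step 1: grad = (T_d1 - T_surf)/d1 * 1000 = (82.141 - 28.398)/1292.7 * 1000 = 41.57422 deg C/km
Step 2: T_res = T_surf + grad*d2/1000 = 28.398 + 41.57422*2546.7/1000 = 134.28 deg C
T_res = 134.28 deg C


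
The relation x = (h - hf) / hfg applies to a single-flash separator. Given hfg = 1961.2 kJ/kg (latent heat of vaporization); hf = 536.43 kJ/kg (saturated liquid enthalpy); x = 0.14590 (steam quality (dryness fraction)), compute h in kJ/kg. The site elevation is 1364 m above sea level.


h = hf + x * hfg
h = 536.43 + 0.14590 * 1961.2
h = 822.57 kJ/kg


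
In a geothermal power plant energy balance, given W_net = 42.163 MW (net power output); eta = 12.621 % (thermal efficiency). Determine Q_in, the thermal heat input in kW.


Q_in = W_net / (eta / 100)
Q_in = 42.163 / (12.621 / 100)
Q_in = 334.0702 MW
Convert: 334.0702 MW * 1000.0 = 3.3407e+05 kW
Q_in = 3.3407e+05 kW


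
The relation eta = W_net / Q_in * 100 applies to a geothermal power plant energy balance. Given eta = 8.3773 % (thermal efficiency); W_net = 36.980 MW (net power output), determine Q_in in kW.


Q_in = W_net / (eta / 100)
Q_in = 36.980 / (8.3773 / 100)
Q_in = 441.4310 MW
Convert: 441.4310 MW * 1000.0 = 4.4143e+05 kW
Q_in = 4.4143e+05 kW


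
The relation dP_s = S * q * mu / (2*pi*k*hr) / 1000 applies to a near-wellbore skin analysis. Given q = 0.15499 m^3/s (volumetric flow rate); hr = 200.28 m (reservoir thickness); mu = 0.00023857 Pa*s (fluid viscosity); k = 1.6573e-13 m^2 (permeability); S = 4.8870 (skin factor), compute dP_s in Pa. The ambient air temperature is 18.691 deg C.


dP_s = S * q * mu / (2*pi*k*hr) / 1000
dP_s = 4.8870 * 0.15499 * 0.00023857 / (2*pi*1.6573e-13*200.28) / 1000
dP_s = 866.4495 kPa
Convert: 866.4495 kPa * 1000.0 = 8.6645e+05 Pa
dP_s = 8.6645e+05 Pa


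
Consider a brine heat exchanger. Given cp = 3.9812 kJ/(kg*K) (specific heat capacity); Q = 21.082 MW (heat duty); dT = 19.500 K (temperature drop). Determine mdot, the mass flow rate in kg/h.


mdot = Q * 1000 / (cp * dT)
mdot = 21.082 * 1000 / (3.9812 * 19.500)
mdot = 271.5584 kg/s
Convert: 271.5584 kg/s * 3600.0 = 9.7761e+05 kg/h
mdot = 9.7761e+05 kg/h


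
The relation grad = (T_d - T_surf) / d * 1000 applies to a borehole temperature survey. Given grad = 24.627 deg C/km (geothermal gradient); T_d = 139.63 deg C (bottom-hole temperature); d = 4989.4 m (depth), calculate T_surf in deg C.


T_surf = T_d - grad * d / 1000
T_surf = 139.63 - 24.627 * 4989.4 / 1000
T_surf = 16.756 deg C


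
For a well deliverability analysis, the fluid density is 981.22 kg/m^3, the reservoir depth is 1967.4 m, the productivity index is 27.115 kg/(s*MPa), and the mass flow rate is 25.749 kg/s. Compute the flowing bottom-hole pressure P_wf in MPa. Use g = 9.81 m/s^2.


Step 1: P_i = rho*g*h/1e6 = 981.22*9.81*1967.4/1e6 = 18.93774 MPa
Step 2: P_wf = P_i - mdot/PI = 18.93774 - 25.749/27.115 = 17.988 MPa
P_wf = 17.988 MPa


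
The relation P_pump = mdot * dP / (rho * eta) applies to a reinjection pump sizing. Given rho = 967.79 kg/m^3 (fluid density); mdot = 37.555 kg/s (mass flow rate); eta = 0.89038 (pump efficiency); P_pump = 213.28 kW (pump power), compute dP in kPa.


dP = P_pump * rho * eta / mdot
dP = 213.28 * 967.79 * 0.89038 / 37.555
dP = 4893.7 kPa


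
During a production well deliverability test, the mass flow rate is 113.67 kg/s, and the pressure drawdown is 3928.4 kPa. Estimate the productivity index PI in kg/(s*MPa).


PI = mdot * 1000 / dP
PI = 113.67 * 1000 / 3928.4
PI = 28.935 kg/(s*MPa)


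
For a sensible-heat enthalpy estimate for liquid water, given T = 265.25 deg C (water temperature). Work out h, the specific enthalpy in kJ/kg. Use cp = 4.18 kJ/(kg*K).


h = cp * T
h = 4.18 * 265.25
h = 1108.7 kJ/kg


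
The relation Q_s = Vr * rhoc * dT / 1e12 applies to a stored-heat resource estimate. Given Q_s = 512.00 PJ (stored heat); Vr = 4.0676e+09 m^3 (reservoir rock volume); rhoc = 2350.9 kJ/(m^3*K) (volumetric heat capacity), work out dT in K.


dT = Q_s * 1e12 / (Vr * rhoc)
dT = 512.00 * 1e12 / (4.0676e+09 * 2350.9)
dT = 53.542 K


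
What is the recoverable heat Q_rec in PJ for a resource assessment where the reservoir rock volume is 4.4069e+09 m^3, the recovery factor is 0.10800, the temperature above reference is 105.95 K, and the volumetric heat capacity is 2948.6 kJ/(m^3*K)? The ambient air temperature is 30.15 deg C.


Step 1: Q_s = Vr*rhoc*dT/1e12 = 4.4069e+09*2948.6*105.95/1e12 = 1376.734 PJ
Step 2: Q_rec = Q_s * RF = 1376.734 * 0.108 = 148.69 PJ
Q_rec = 148.69 PJ


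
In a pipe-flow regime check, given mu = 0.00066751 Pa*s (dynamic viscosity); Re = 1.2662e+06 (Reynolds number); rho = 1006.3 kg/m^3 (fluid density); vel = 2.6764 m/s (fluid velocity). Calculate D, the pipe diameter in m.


D = Re * mu / (rho * vel)
D = 1.2662e+06 * 0.00066751 / (1006.3 * 2.6764)
D = 0.31382 m


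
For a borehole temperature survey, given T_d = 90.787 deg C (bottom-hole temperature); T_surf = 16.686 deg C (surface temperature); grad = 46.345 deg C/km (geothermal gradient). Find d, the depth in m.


d = (T_d - T_surf) / grad * 1000
d = (90.787 - 16.686) / 46.345 * 1000
d = 1598.9 m


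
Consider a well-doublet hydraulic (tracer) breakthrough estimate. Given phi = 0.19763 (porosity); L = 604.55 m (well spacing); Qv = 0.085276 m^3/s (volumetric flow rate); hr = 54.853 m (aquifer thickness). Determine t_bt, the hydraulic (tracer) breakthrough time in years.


t_bt = pi * hr * phi * L^2 / (3 * Qv) / (365.25*86400)
t_bt = pi * 54.853 * 0.19763 * 604.55^2 / (3 * 0.085276) / (365.25*86400)
t_bt = 1.5418 years
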